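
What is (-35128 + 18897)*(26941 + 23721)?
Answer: -822294922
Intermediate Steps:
(-35128 + 18897)*(26941 + 23721) = -16231*50662 = -822294922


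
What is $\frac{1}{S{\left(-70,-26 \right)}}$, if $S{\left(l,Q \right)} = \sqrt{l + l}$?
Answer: $- \frac{i \sqrt{35}}{70} \approx - 0.084515 i$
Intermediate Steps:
$S{\left(l,Q \right)} = \sqrt{2} \sqrt{l}$ ($S{\left(l,Q \right)} = \sqrt{2 l} = \sqrt{2} \sqrt{l}$)
$\frac{1}{S{\left(-70,-26 \right)}} = \frac{1}{\sqrt{2} \sqrt{-70}} = \frac{1}{\sqrt{2} i \sqrt{70}} = \frac{1}{2 i \sqrt{35}} = - \frac{i \sqrt{35}}{70}$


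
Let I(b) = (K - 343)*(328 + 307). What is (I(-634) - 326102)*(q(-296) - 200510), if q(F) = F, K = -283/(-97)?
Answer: 10558233694844/97 ≈ 1.0885e+11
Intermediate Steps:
K = 283/97 (K = -283*(-1/97) = 283/97 ≈ 2.9175)
I(b) = -20947380/97 (I(b) = (283/97 - 343)*(328 + 307) = -32988/97*635 = -20947380/97)
(I(-634) - 326102)*(q(-296) - 200510) = (-20947380/97 - 326102)*(-296 - 200510) = -52579274/97*(-200806) = 10558233694844/97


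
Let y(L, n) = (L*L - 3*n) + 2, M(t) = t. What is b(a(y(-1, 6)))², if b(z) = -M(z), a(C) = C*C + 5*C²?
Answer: 1822500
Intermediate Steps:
y(L, n) = 2 + L² - 3*n (y(L, n) = (L² - 3*n) + 2 = 2 + L² - 3*n)
a(C) = 6*C² (a(C) = C² + 5*C² = 6*C²)
b(z) = -z
b(a(y(-1, 6)))² = (-6*(2 + (-1)² - 3*6)²)² = (-6*(2 + 1 - 18)²)² = (-6*(-15)²)² = (-6*225)² = (-1*1350)² = (-1350)² = 1822500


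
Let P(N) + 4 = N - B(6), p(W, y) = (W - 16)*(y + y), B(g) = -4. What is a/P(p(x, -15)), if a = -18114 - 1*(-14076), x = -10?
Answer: -673/130 ≈ -5.1769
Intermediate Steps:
p(W, y) = 2*y*(-16 + W) (p(W, y) = (-16 + W)*(2*y) = 2*y*(-16 + W))
P(N) = N (P(N) = -4 + (N - 1*(-4)) = -4 + (N + 4) = -4 + (4 + N) = N)
a = -4038 (a = -18114 + 14076 = -4038)
a/P(p(x, -15)) = -4038*(-1/(30*(-16 - 10))) = -4038/(2*(-15)*(-26)) = -4038/780 = -4038*1/780 = -673/130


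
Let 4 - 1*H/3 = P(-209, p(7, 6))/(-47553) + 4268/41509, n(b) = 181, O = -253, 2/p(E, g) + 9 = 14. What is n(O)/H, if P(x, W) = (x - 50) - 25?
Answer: 119090607779/7680765148 ≈ 15.505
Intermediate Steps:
p(E, g) = 2/5 (p(E, g) = 2/(-9 + 14) = 2/5)
P(x, W) = -75 + x (P(x, W) = (-50 + x) - 25 = -75 + x)
H = 7680765148/657959159 (H = 12 - 3*((-75 - 209)/(-47553) + 4268/41509) = 12 - 3*(-284*(-1/47553) + 4268*(1/41509)) = 12 - 3*(284/47553 + 4268/41509) = 12 - 3*214744760/1973877477 = 12 - 214744760/657959159 = 7680765148/657959159 ≈ 11.674)
n(O)/H = 181/(7680765148/657959159) = 181*(657959159/7680765148) = 119090607779/7680765148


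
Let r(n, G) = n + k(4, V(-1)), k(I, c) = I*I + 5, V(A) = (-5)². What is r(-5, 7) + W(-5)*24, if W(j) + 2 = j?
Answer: -152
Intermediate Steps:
V(A) = 25
W(j) = -2 + j
k(I, c) = 5 + I² (k(I, c) = I² + 5 = 5 + I²)
r(n, G) = 21 + n (r(n, G) = n + (5 + 4²) = n + (5 + 16) = n + 21 = 21 + n)
r(-5, 7) + W(-5)*24 = (21 - 5) + (-2 - 5)*24 = 16 - 7*24 = 16 - 168 = -152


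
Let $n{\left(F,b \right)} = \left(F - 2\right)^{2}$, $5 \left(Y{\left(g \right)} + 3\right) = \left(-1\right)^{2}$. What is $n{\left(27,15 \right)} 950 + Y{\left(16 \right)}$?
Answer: $\frac{2968736}{5} \approx 5.9375 \cdot 10^{5}$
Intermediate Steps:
$Y{\left(g \right)} = - \frac{14}{5}$ ($Y{\left(g \right)} = -3 + \frac{\left(-1\right)^{2}}{5} = -3 + \frac{1}{5} \cdot 1 = -3 + \frac{1}{5} = - \frac{14}{5}$)
$n{\left(F,b \right)} = \left(-2 + F\right)^{2}$
$n{\left(27,15 \right)} 950 + Y{\left(16 \right)} = \left(-2 + 27\right)^{2} \cdot 950 - \frac{14}{5} = 25^{2} \cdot 950 - \frac{14}{5} = 625 \cdot 950 - \frac{14}{5} = 593750 - \frac{14}{5} = \frac{2968736}{5}$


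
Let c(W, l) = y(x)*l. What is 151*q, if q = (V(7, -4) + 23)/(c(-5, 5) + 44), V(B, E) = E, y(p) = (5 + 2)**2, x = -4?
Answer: 2869/289 ≈ 9.9273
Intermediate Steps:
y(p) = 49 (y(p) = 7**2 = 49)
c(W, l) = 49*l
q = 19/289 (q = (-4 + 23)/(49*5 + 44) = 19/(245 + 44) = 19/289 ≈ 0.065744)
151*q = 151*(19/289) = 2869/289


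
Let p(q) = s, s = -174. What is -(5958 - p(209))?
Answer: -6132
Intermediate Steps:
p(q) = -174
-(5958 - p(209)) = -(5958 - 1*(-174)) = -(5958 + 174) = -1*6132 = -6132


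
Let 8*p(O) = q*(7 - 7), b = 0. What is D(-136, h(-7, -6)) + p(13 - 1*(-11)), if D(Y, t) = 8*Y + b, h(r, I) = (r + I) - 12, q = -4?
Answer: -1088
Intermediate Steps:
h(r, I) = -12 + I + r (h(r, I) = (I + r) - 12 = -12 + I + r)
p(O) = 0 (p(O) = (-4*(7 - 7))/8 = (-4*0)/8 = (1/8)*0 = 0)
D(Y, t) = 8*Y (D(Y, t) = 8*Y + 0 = 8*Y)
D(-136, h(-7, -6)) + p(13 - 1*(-11)) = 8*(-136) + 0 = -1088 + 0 = -1088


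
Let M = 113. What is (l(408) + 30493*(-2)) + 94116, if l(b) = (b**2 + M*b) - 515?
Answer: 245183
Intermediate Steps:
l(b) = -515 + b**2 + 113*b (l(b) = (b**2 + 113*b) - 515 = -515 + b**2 + 113*b)
(l(408) + 30493*(-2)) + 94116 = ((-515 + 408**2 + 113*408) + 30493*(-2)) + 94116 = ((-515 + 166464 + 46104) - 60986) + 94116 = (212053 - 60986) + 94116 = 151067 + 94116 = 245183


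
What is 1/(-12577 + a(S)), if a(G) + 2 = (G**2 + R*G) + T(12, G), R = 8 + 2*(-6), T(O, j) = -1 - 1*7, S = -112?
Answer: 1/405 ≈ 0.0024691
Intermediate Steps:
T(O, j) = -8 (T(O, j) = -1 - 7 = -8)
R = -4 (R = 8 - 12 = -4)
a(G) = -10 + G**2 - 4*G (a(G) = -2 + ((G**2 - 4*G) - 8) = -2 + (-8 + G**2 - 4*G) = -10 + G**2 - 4*G)
1/(-12577 + a(S)) = 1/(-12577 + (-10 + (-112)**2 - 4*(-112))) = 1/(-12577 + (-10 + 12544 + 448)) = 1/(-12577 + 12982) = 1/405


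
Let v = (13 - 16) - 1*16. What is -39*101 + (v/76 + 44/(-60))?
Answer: -236399/60 ≈ -3940.0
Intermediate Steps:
v = -19 (v = -3 - 16 = -19)
-39*101 + (v/76 + 44/(-60)) = -39*101 + (-19/76 + 44/(-60)) = -3939 + (-19*1/76 + 44*(-1/60)) = -3939 + (-¼ - 11/15) = -3939 - 59/60 = -236399/60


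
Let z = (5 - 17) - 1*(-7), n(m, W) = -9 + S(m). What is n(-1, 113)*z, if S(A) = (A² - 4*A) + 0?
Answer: 20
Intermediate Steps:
S(A) = A² - 4*A
n(m, W) = -9 + m*(-4 + m)
z = -5 (z = -12 + 7 = -5)
n(-1, 113)*z = (-9 - (-4 - 1))*(-5) = (-9 - 1*(-5))*(-5) = (-9 + 5)*(-5) = -4*(-5) = 20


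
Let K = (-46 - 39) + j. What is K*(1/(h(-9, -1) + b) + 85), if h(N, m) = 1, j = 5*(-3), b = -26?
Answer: -8496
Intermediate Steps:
j = -15
K = -100 (K = (-46 - 39) - 15 = -85 - 15 = -100)
K*(1/(h(-9, -1) + b) + 85) = -100*(1/(1 - 26) + 85) = -100*(1/(-25) + 85) = -100*(-1/25 + 85) = -100*2124/25 = -8496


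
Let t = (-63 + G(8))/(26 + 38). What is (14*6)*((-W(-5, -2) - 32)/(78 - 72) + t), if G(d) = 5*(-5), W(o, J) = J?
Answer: -1071/2 ≈ -535.50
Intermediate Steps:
G(d) = -25
t = -11/8 (t = (-63 - 25)/(26 + 38) = -88/64 = -88*1/64 = -11/8 ≈ -1.3750)
(14*6)*((-W(-5, -2) - 32)/(78 - 72) + t) = (14*6)*((-1*(-2) - 32)/(78 - 72) - 11/8) = 84*((2 - 32)/6 - 11/8) = 84*(-30*⅙ - 11/8) = 84*(-5 - 11/8) = 84*(-51/8) = -1071/2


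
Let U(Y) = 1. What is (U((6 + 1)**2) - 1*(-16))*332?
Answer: 5644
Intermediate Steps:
(U((6 + 1)**2) - 1*(-16))*332 = (1 - 1*(-16))*332 = (1 + 16)*332 = 17*332 = 5644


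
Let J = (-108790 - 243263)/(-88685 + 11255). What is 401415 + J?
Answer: 10360638501/25810 ≈ 4.0142e+5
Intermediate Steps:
J = 117351/25810 (J = -352053/(-77430) = -352053*(-1/77430) = 117351/25810 ≈ 4.5467)
401415 + J = 401415 + 117351/25810 = 10360638501/25810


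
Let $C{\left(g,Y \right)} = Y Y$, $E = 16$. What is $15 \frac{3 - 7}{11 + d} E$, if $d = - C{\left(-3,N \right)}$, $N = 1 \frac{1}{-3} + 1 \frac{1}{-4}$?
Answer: $- \frac{27648}{307} \approx -90.059$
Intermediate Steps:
$N = - \frac{7}{12}$ ($N = 1 \left(- \frac{1}{3}\right) + 1 \left(- \frac{1}{4}\right) = - \frac{1}{3} - \frac{1}{4} = - \frac{7}{12} \approx -0.58333$)
$C{\left(g,Y \right)} = Y^{2}$
$d = - \frac{49}{144}$ ($d = - \left(- \frac{7}{12}\right)^{2} = \left(-1\right) \frac{49}{144} = - \frac{49}{144} \approx -0.34028$)
$15 \frac{3 - 7}{11 + d} E = 15 \frac{3 - 7}{11 - \frac{49}{144}} \cdot 16 = 15 \left(- \frac{4}{\frac{1535}{144}}\right) 16 = 15 \left(\left(-4\right) \frac{144}{1535}\right) 16 = 15 \left(- \frac{576}{1535}\right) 16 = \left(- \frac{1728}{307}\right) 16 = - \frac{27648}{307}$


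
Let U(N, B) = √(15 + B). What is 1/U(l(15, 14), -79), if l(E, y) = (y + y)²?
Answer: -I/8 ≈ -0.125*I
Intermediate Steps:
l(E, y) = 4*y² (l(E, y) = (2*y)² = 4*y²)
1/U(l(15, 14), -79) = 1/(√(15 - 79)) = 1/(√(-64)) = 1/(8*I) = -I/8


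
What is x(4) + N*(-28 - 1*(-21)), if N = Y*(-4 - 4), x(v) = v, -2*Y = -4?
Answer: 116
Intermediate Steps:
Y = 2 (Y = -½*(-4) = 2)
N = -16 (N = 2*(-4 - 4) = 2*(-8) = -16)
x(4) + N*(-28 - 1*(-21)) = 4 - 16*(-28 - 1*(-21)) = 4 - 16*(-28 + 21) = 4 - 16*(-7) = 4 + 112 = 116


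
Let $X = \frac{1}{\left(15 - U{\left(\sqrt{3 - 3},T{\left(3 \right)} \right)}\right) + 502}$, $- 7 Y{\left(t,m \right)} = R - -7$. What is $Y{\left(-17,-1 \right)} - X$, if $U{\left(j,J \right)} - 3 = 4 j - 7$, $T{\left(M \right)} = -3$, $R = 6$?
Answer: $- \frac{6780}{3647} \approx -1.8591$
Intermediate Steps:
$Y{\left(t,m \right)} = - \frac{13}{7}$ ($Y{\left(t,m \right)} = - \frac{6 - -7}{7} = - \frac{6 + 7}{7} = \left(- \frac{1}{7}\right) 13 = - \frac{13}{7}$)
$U{\left(j,J \right)} = -4 + 4 j$ ($U{\left(j,J \right)} = 3 + \left(4 j - 7\right) = 3 + \left(-7 + 4 j\right) = -4 + 4 j$)
$X = \frac{1}{521}$ ($X = \frac{1}{\left(15 - \left(-4 + 4 \sqrt{3 - 3}\right)\right) + 502} = \frac{1}{\left(15 - \left(-4 + 4 \sqrt{0}\right)\right) + 502} = \frac{1}{\left(15 - \left(-4 + 4 \cdot 0\right)\right) + 502} = \frac{1}{\left(15 - \left(-4 + 0\right)\right) + 502} = \frac{1}{\left(15 - -4\right) + 502} = \frac{1}{\left(15 + 4\right) + 502} = \frac{1}{19 + 502} = \frac{1}{521} \approx 0.0019194$)
$Y{\left(-17,-1 \right)} - X = - \frac{13}{7} - \frac{1}{521} = - \frac{6780}{3647}$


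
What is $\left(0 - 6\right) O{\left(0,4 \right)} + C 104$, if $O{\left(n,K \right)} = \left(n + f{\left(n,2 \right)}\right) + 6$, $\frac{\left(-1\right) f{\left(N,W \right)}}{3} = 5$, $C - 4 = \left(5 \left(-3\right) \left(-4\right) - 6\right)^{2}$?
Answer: $303734$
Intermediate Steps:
$C = 2920$ ($C = 4 + \left(5 \left(-3\right) \left(-4\right) - 6\right)^{2} = 4 + \left(\left(-15\right) \left(-4\right) - 6\right)^{2} = 4 + \left(60 - 6\right)^{2} = 4 + 54^{2} = 4 + 2916 = 2920$)
$f{\left(N,W \right)} = -15$ ($f{\left(N,W \right)} = \left(-3\right) 5 = -15$)
$O{\left(n,K \right)} = -9 + n$ ($O{\left(n,K \right)} = \left(n - 15\right) + 6 = \left(-15 + n\right) + 6 = -9 + n$)
$\left(0 - 6\right) O{\left(0,4 \right)} + C 104 = \left(0 - 6\right) \left(-9 + 0\right) + 2920 \cdot 104 = \left(-6\right) \left(-9\right) + 303680 = 54 + 303680 = 303734$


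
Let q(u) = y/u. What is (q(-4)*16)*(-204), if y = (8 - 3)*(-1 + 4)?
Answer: 12240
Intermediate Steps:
y = 15 (y = 5*3 = 15)
q(u) = 15/u
(q(-4)*16)*(-204) = ((15/(-4))*16)*(-204) = ((15*(-1/4))*16)*(-204) = -15/4*16*(-204) = -60*(-204) = 12240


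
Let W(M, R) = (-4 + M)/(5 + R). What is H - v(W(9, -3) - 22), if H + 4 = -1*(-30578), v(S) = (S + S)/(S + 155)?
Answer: 8285632/271 ≈ 30574.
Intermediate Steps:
W(M, R) = (-4 + M)/(5 + R)
v(S) = 2*S/(155 + S) (v(S) = (2*S)/(155 + S) = 2*S/(155 + S))
H = 30574 (H = -4 - 1*(-30578) = -4 + 30578 = 30574)
H - v(W(9, -3) - 22) = 30574 - 2*((-4 + 9)/(5 - 3) - 22)/(155 + ((-4 + 9)/(5 - 3) - 22)) = 30574 - 2*(5/2 - 22)/(155 + (5/2 - 22)) = 30574 - 2*(-39)/(2*(155 - 39/2)) = 30574 - 2*(-39)/(2*271/2) = 30574 - 2*(-39)*2/(2*271) = 30574 - 1*(-78/271) = 30574 + 78/271 = 8285632/271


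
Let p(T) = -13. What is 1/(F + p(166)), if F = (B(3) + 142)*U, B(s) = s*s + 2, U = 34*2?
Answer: 1/10391 ≈ 9.6237e-5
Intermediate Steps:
U = 68
B(s) = 2 + s**2 (B(s) = s**2 + 2 = 2 + s**2)
F = 10404 (F = ((2 + 3**2) + 142)*68 = ((2 + 9) + 142)*68 = (11 + 142)*68 = 153*68 = 10404)
1/(F + p(166)) = 1/(10404 - 13) = 1/10391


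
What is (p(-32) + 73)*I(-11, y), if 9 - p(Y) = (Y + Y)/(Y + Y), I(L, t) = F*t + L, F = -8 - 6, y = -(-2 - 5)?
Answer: -8829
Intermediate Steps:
y = 7 (y = -1*(-7) = 7)
F = -14
I(L, t) = L - 14*t (I(L, t) = -14*t + L = L - 14*t)
p(Y) = 8 (p(Y) = 9 - (Y + Y)/(Y + Y) = 9 - 2*Y/(2*Y) = 9 - 2*Y*1/(2*Y) = 9 - 1*1 = 9 - 1 = 8)
(p(-32) + 73)*I(-11, y) = (8 + 73)*(-11 - 14*7) = 81*(-11 - 98) = 81*(-109) = -8829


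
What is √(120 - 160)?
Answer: 2*I*√10 ≈ 6.3246*I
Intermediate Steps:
√(120 - 160) = √(-40) = 2*I*√10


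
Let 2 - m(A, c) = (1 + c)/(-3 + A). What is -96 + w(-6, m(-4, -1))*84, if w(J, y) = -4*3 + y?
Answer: -936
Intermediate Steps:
m(A, c) = 2 - (1 + c)/(-3 + A)
w(J, y) = -12 + y
-96 + w(-6, m(-4, -1))*84 = -96 + (-12 + (-7 - 1*(-1) + 2*(-4))/(-3 - 4))*84 = -96 + (-12 + (-7 + 1 - 8)/(-7))*84 = -96 + (-12 - ⅐*(-14))*84 = -96 + (-12 + 2)*84 = -96 - 10*84 = -96 - 840 = -936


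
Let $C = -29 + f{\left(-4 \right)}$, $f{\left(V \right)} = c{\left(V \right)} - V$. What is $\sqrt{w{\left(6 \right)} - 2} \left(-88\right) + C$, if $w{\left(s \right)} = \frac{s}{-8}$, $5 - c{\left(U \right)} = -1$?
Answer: $-19 - 44 i \sqrt{11} \approx -19.0 - 145.93 i$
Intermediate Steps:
$c{\left(U \right)} = 6$ ($c{\left(U \right)} = 5 - -1 = 5 + 1 = 6$)
$w{\left(s \right)} = - \frac{s}{8}$ ($w{\left(s \right)} = s \left(- \frac{1}{8}\right) = - \frac{s}{8}$)
$f{\left(V \right)} = 6 - V$
$C = -19$ ($C = -29 + \left(6 - -4\right) = -29 + \left(6 + 4\right) = -29 + 10 = -19$)
$\sqrt{w{\left(6 \right)} - 2} \left(-88\right) + C = \sqrt{\left(- \frac{1}{8}\right) 6 - 2} \left(-88\right) - 19 = \sqrt{- \frac{3}{4} - 2} \left(-88\right) - 19 = \sqrt{- \frac{11}{4}} \left(-88\right) - 19 = \frac{i \sqrt{11}}{2} \left(-88\right) - 19 = - 44 i \sqrt{11} - 19 = -19 - 44 i \sqrt{11}$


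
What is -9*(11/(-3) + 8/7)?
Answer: 159/7 ≈ 22.714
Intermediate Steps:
-9*(11/(-3) + 8/7) = -9*(11*(-⅓) + 8*(⅐)) = -9*(-11/3 + 8/7) = -9*(-53/21) = 159/7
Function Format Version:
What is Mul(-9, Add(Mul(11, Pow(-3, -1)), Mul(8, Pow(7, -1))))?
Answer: Rational(159, 7) ≈ 22.714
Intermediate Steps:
Mul(-9, Add(Mul(11, Pow(-3, -1)), Mul(8, Pow(7, -1)))) = Mul(-9, Add(Mul(11, Rational(-1, 3)), Mul(8, Rational(1, 7)))) = Mul(-9, Add(Rational(-11, 3), Rational(8, 7))) = Mul(-9, Rational(-53, 21)) = Rational(159, 7)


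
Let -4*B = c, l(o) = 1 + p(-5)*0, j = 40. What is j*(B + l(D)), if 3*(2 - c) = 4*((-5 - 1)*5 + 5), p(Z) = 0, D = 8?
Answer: -940/3 ≈ -313.33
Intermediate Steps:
c = 106/3 (c = 2 - 4*((-5 - 1)*5 + 5)/3 = 2 - 4*(-6*5 + 5)/3 = 2 - 4*(-30 + 5)/3 = 2 - 4*(-25)/3 = 2 - ⅓*(-100) = 2 + 100/3 = 106/3 ≈ 35.333)
l(o) = 1 (l(o) = 1 + 0*0 = 1 + 0 = 1)
B = -53/6 (B = -¼*106/3 = -53/6 ≈ -8.8333)
j*(B + l(D)) = 40*(-53/6 + 1) = 40*(-47/6) = -940/3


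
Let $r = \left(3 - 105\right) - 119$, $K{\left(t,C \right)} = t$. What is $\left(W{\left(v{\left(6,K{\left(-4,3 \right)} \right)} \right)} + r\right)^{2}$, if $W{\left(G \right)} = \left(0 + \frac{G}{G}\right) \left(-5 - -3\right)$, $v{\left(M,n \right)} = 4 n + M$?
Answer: $49729$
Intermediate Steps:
$v{\left(M,n \right)} = M + 4 n$
$W{\left(G \right)} = -2$ ($W{\left(G \right)} = \left(0 + 1\right) \left(-5 + 3\right) = 1 \left(-2\right) = -2$)
$r = -221$ ($r = -102 - 119 = -221$)
$\left(W{\left(v{\left(6,K{\left(-4,3 \right)} \right)} \right)} + r\right)^{2} = \left(-2 - 221\right)^{2} = \left(-223\right)^{2} = 49729$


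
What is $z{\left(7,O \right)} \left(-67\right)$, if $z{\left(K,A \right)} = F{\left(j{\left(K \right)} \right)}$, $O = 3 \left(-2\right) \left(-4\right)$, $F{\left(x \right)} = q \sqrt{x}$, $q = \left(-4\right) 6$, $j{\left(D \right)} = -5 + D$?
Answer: $1608 \sqrt{2} \approx 2274.1$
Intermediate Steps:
$q = -24$
$F{\left(x \right)} = - 24 \sqrt{x}$
$O = 24$ ($O = \left(-6\right) \left(-4\right) = 24$)
$z{\left(K,A \right)} = - 24 \sqrt{-5 + K}$
$z{\left(7,O \right)} \left(-67\right) = - 24 \sqrt{-5 + 7} \left(-67\right) = - 24 \sqrt{2} \left(-67\right) = 1608 \sqrt{2}$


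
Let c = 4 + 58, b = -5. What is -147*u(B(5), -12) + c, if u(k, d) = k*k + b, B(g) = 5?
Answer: -2878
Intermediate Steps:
c = 62
u(k, d) = -5 + k**2 (u(k, d) = k*k - 5 = k**2 - 5 = -5 + k**2)
-147*u(B(5), -12) + c = -147*(-5 + 5**2) + 62 = -147*(-5 + 25) + 62 = -147*20 + 62 = -2940 + 62 = -2878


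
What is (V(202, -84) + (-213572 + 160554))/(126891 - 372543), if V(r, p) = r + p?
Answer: 13225/61413 ≈ 0.21535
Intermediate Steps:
V(r, p) = p + r
(V(202, -84) + (-213572 + 160554))/(126891 - 372543) = ((-84 + 202) + (-213572 + 160554))/(126891 - 372543) = (118 - 53018)/(-245652) = -52900*(-1/245652) = 13225/61413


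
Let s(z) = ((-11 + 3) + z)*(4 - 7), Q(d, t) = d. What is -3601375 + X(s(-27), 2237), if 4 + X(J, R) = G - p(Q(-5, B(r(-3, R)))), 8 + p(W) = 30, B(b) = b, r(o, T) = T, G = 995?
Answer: -3600406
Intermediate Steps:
p(W) = 22 (p(W) = -8 + 30 = 22)
s(z) = 24 - 3*z (s(z) = (-8 + z)*(-3) = 24 - 3*z)
X(J, R) = 969 (X(J, R) = -4 + (995 - 1*22) = -4 + (995 - 22) = -4 + 973 = 969)
-3601375 + X(s(-27), 2237) = -3601375 + 969 = -3600406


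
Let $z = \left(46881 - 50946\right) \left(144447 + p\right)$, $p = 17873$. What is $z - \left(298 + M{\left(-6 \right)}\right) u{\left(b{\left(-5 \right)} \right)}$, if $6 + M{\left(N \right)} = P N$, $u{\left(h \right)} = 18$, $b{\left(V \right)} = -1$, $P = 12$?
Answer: $-659834760$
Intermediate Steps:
$M{\left(N \right)} = -6 + 12 N$
$z = -659830800$ ($z = \left(46881 - 50946\right) \left(144447 + 17873\right) = \left(-4065\right) 162320 = -659830800$)
$z - \left(298 + M{\left(-6 \right)}\right) u{\left(b{\left(-5 \right)} \right)} = -659830800 - \left(298 + \left(-6 + 12 \left(-6\right)\right)\right) 18 = -659830800 - \left(298 - 78\right) 18 = -659830800 - 220 \cdot 18 = -659830800 - 3960 = -659834760$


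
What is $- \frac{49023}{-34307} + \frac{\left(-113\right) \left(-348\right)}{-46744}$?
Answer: $\frac{18123897}{30839354} \approx 0.58769$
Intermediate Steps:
$- \frac{49023}{-34307} + \frac{\left(-113\right) \left(-348\right)}{-46744} = \left(-49023\right) \left(- \frac{1}{34307}\right) + 39324 \left(- \frac{1}{46744}\right) = \frac{3771}{2639} - \frac{9831}{11686} = \frac{18123897}{30839354}$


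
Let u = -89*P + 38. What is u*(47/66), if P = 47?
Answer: -194815/66 ≈ -2951.7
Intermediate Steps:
u = -4145 (u = -89*47 + 38 = -4183 + 38 = -4145)
u*(47/66) = -194815/66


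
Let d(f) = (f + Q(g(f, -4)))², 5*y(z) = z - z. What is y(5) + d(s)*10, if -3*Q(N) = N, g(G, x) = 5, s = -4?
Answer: 2890/9 ≈ 321.11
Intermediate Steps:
y(z) = 0 (y(z) = (z - z)/5 = (⅕)*0 = 0)
Q(N) = -N/3
d(f) = (-5/3 + f)² (d(f) = (f - ⅓*5)² = (f - 5/3)² = (-5/3 + f)²)
y(5) + d(s)*10 = 0 + ((-5 + 3*(-4))²/9)*10 = 0 + ((-5 - 12)²/9)*10 = 0 + ((⅑)*(-17)²)*10 = 0 + ((⅑)*289)*10 = 0 + (289/9)*10 = 0 + 2890/9 = 2890/9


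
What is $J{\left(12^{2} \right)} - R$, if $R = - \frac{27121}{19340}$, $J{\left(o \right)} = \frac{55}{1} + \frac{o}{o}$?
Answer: $\frac{1110161}{19340} \approx 57.402$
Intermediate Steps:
$J{\left(o \right)} = 56$ ($J{\left(o \right)} = 55 \cdot 1 + 1 = 55 + 1 = 56$)
$R = - \frac{27121}{19340}$ ($R = \left(-27121\right) \frac{1}{19340} = - \frac{27121}{19340} \approx -1.4023$)
$J{\left(12^{2} \right)} - R = 56 - - \frac{27121}{19340} = 56 + \frac{27121}{19340} = \frac{1110161}{19340}$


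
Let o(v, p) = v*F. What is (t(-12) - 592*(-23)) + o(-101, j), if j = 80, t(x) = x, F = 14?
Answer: 12190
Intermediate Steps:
o(v, p) = 14*v (o(v, p) = v*14 = 14*v)
(t(-12) - 592*(-23)) + o(-101, j) = (-12 - 592*(-23)) + 14*(-101) = (-12 + 13616) - 1414 = 13604 - 1414 = 12190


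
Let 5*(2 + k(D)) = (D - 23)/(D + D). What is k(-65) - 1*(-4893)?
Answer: 1589619/325 ≈ 4891.1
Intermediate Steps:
k(D) = -2 + (-23 + D)/(10*D) (k(D) = -2 + ((D - 23)/(D + D))/5 = -2 + ((-23 + D)/((2*D)))/5 = -2 + ((-23 + D)*(1/(2*D)))/5 = -2 + ((-23 + D)/(2*D))/5 = -2 + (-23 + D)/(10*D))
k(-65) - 1*(-4893) = (⅒)*(-23 - 19*(-65))/(-65) - 1*(-4893) = (⅒)*(-1/65)*(-23 + 1235) + 4893 = (⅒)*(-1/65)*1212 + 4893 = -606/325 + 4893 = 1589619/325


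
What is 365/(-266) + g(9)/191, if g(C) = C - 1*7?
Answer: -69183/50806 ≈ -1.3617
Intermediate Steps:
g(C) = -7 + C (g(C) = C - 7 = -7 + C)
365/(-266) + g(9)/191 = 365/(-266) + (-7 + 9)/191 = 365*(-1/266) + 2*(1/191) = -365/266 + 2/191 = -69183/50806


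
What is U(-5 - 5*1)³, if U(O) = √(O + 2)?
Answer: -16*I*√2 ≈ -22.627*I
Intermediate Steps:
U(O) = √(2 + O)
U(-5 - 5*1)³ = (√(2 + (-5 - 5*1)))³ = (√(2 + (-5 - 5)))³ = (√(2 - 10))³ = (√(-8))³ = (2*I*√2)³ = -16*I*√2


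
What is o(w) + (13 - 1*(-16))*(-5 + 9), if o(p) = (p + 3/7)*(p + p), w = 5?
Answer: 1192/7 ≈ 170.29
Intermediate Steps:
o(p) = 2*p*(3/7 + p) (o(p) = (p + 3*(⅐))*(2*p) = (p + 3/7)*(2*p) = (3/7 + p)*(2*p) = 2*p*(3/7 + p))
o(w) + (13 - 1*(-16))*(-5 + 9) = (2/7)*5*(3 + 7*5) + (13 - 1*(-16))*(-5 + 9) = (2/7)*5*(3 + 35) + (13 + 16)*4 = (2/7)*5*38 + 29*4 = 380/7 + 116 = 1192/7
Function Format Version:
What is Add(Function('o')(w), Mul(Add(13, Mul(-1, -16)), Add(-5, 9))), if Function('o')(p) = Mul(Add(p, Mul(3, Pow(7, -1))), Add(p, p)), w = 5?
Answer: Rational(1192, 7) ≈ 170.29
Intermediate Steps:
Function('o')(p) = Mul(2, p, Add(Rational(3, 7), p)) (Function('o')(p) = Mul(Add(p, Mul(3, Rational(1, 7))), Mul(2, p)) = Mul(Add(p, Rational(3, 7)), Mul(2, p)) = Mul(Add(Rational(3, 7), p), Mul(2, p)) = Mul(2, p, Add(Rational(3, 7), p)))
Add(Function('o')(w), Mul(Add(13, Mul(-1, -16)), Add(-5, 9))) = Add(Mul(Rational(2, 7), 5, Add(3, Mul(7, 5))), Mul(Add(13, Mul(-1, -16)), Add(-5, 9))) = Add(Mul(Rational(2, 7), 5, Add(3, 35)), Mul(Add(13, 16), 4)) = Add(Mul(Rational(2, 7), 5, 38), Mul(29, 4)) = Add(Rational(380, 7), 116) = Rational(1192, 7)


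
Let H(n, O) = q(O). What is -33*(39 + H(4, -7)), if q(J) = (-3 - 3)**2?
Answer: -2475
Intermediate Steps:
q(J) = 36 (q(J) = (-6)**2 = 36)
H(n, O) = 36
-33*(39 + H(4, -7)) = -33*(39 + 36) = -33*75 = -2475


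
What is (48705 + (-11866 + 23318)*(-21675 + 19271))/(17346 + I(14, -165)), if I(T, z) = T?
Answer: -886513/560 ≈ -1583.1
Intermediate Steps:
(48705 + (-11866 + 23318)*(-21675 + 19271))/(17346 + I(14, -165)) = (48705 + (-11866 + 23318)*(-21675 + 19271))/(17346 + 14) = (48705 + 11452*(-2404))/17360 = (48705 - 27530608)*(1/17360) = -27481903*1/17360 = -886513/560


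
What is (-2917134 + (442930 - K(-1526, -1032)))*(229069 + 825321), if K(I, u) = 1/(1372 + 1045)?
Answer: -6305411485642910/2417 ≈ -2.6088e+12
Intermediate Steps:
K(I, u) = 1/2417
(-2917134 + (442930 - K(-1526, -1032)))*(229069 + 825321) = (-2917134 + (442930 - 1*1/2417))*(229069 + 825321) = (-2917134 + (442930 - 1/2417))*1054390 = (-2917134 + 1070561809/2417)*1054390 = -5980151069/2417*1054390 = -6305411485642910/2417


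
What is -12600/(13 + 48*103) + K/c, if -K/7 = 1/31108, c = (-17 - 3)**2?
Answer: -22397764957/8811563200 ≈ -2.5419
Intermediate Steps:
c = 400 (c = (-20)**2 = 400)
K = -1/4444 (K = -7/31108 = -7*1/31108 = -1/4444 ≈ -0.00022502)
-12600/(13 + 48*103) + K/c = -12600/(13 + 48*103) - 1/4444/400 = -12600/(13 + 4944) - 1/4444*1/400 = -12600/4957 - 1/1777600 = -22397764957/8811563200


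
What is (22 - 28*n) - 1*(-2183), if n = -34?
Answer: 3157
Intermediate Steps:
(22 - 28*n) - 1*(-2183) = (22 - 28*(-34)) - 1*(-2183) = (22 + 952) + 2183 = 974 + 2183 = 3157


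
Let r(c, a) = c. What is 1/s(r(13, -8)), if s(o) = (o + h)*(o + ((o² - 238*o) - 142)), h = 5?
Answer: -1/54972 ≈ -1.8191e-5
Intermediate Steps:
s(o) = (5 + o)*(-142 + o² - 237*o) (s(o) = (o + 5)*(o + ((o² - 238*o) - 142)) = (5 + o)*(o + (-142 + o² - 238*o)) = (5 + o)*(-142 + o² - 237*o))
1/s(r(13, -8)) = 1/(-710 + 13³ - 1327*13 - 232*13²) = 1/(-710 + 2197 - 17251 - 232*169) = 1/(-710 + 2197 - 17251 - 39208) = 1/(-54972) = -1/54972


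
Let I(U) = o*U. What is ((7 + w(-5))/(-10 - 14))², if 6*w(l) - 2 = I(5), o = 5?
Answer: 529/2304 ≈ 0.22960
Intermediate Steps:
I(U) = 5*U
w(l) = 9/2 (w(l) = ⅓ + (5*5)/6 = ⅓ + (⅙)*25 = ⅓ + 25/6 = 9/2)
((7 + w(-5))/(-10 - 14))² = ((7 + 9/2)/(-10 - 14))² = ((23/2)/(-24))² = ((23/2)*(-1/24))² = (-23/48)² = 529/2304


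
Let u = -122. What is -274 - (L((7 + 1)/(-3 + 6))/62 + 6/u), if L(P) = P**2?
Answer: -4664321/17019 ≈ -274.07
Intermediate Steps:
-274 - (L((7 + 1)/(-3 + 6))/62 + 6/u) = -274 - (((7 + 1)/(-3 + 6))**2/62 + 6/(-122)) = -274 - ((8/3)**2*(1/62) + 6*(-1/122)) = -274 - ((8*(1/3))**2*(1/62) - 3/61) = -274 - ((8/3)**2*(1/62) - 3/61) = -274 - ((64/9)*(1/62) - 3/61) = -274 - (32/279 - 3/61) = -274 - 1*1115/17019 = -274 - 1115/17019 = -4664321/17019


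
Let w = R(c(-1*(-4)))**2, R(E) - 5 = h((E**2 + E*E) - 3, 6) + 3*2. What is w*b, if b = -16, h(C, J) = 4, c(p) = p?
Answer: -3600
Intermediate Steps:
R(E) = 15 (R(E) = 5 + (4 + 3*2) = 5 + (4 + 6) = 5 + 10 = 15)
w = 225 (w = 15**2 = 225)
w*b = 225*(-16) = -3600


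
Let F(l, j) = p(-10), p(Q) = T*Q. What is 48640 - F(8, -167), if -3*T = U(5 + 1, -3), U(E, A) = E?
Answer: 48620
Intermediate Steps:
T = -2 (T = -(5 + 1)/3 = -1/3*6 = -2)
p(Q) = -2*Q
F(l, j) = 20 (F(l, j) = -2*(-10) = 20)
48640 - F(8, -167) = 48640 - 1*20 = 48640 - 20 = 48620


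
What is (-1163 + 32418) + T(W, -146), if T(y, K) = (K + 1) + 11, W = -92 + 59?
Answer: 31121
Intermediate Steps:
W = -33
T(y, K) = 12 + K (T(y, K) = (1 + K) + 11 = 12 + K)
(-1163 + 32418) + T(W, -146) = (-1163 + 32418) + (12 - 146) = 31255 - 134 = 31121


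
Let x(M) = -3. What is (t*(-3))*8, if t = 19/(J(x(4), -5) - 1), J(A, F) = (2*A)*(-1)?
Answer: -456/5 ≈ -91.200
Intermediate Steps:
J(A, F) = -2*A
t = 19/5 (t = 19/(-2*(-3) - 1) = 19/(6 - 1) = 19/5 ≈ 3.8000)
(t*(-3))*8 = ((19/5)*(-3))*8 = -57/5*8 = -456/5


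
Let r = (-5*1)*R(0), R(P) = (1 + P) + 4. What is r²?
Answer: 625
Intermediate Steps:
R(P) = 5 + P
r = -25 (r = (-5*1)*(5 + 0) = -5*5 = -25)
r² = (-25)² = 625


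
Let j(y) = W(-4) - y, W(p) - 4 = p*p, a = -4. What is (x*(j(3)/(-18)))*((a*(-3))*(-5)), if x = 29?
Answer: 4930/3 ≈ 1643.3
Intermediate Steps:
W(p) = 4 + p² (W(p) = 4 + p*p = 4 + p²)
j(y) = 20 - y (j(y) = (4 + (-4)²) - y = (4 + 16) - y = 20 - y)
(x*(j(3)/(-18)))*((a*(-3))*(-5)) = (29*((20 - 1*3)/(-18)))*(-4*(-3)*(-5)) = (29*((20 - 3)*(-1/18)))*(12*(-5)) = (29*(17*(-1/18)))*(-60) = (29*(-17/18))*(-60) = -493/18*(-60) = 4930/3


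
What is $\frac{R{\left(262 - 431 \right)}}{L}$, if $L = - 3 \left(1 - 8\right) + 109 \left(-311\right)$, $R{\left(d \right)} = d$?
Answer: $\frac{13}{2606} \approx 0.0049885$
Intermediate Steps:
$L = -33878$ ($L = \left(-3\right) \left(-7\right) - 33899 = 21 - 33899 = -33878$)
$\frac{R{\left(262 - 431 \right)}}{L} = \frac{262 - 431}{-33878} = \left(-169\right) \left(- \frac{1}{33878}\right) = \frac{13}{2606}$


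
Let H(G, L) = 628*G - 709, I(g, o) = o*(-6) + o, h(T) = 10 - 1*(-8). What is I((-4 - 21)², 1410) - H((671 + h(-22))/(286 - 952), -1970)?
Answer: -1895207/333 ≈ -5691.3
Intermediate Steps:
h(T) = 18 (h(T) = 10 + 8 = 18)
I(g, o) = -5*o (I(g, o) = -6*o + o = -5*o)
H(G, L) = -709 + 628*G
I((-4 - 21)², 1410) - H((671 + h(-22))/(286 - 952), -1970) = -5*1410 - (-709 + 628*((671 + 18)/(286 - 952))) = -7050 - (-709 + 628*(689/(-666))) = -7050 - (-709 + 628*(689*(-1/666))) = -7050 - (-709 + 628*(-689/666)) = -7050 - (-709 - 216346/333) = -7050 - 1*(-452443/333) = -7050 + 452443/333 = -1895207/333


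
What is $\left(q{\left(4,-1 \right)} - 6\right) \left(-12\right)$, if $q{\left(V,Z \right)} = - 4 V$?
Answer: $264$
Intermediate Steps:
$\left(q{\left(4,-1 \right)} - 6\right) \left(-12\right) = \left(\left(-4\right) 4 - 6\right) \left(-12\right) = \left(-16 - 6\right) \left(-12\right) = \left(-22\right) \left(-12\right) = 264$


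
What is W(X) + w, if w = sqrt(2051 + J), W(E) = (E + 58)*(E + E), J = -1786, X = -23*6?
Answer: 22080 + sqrt(265) ≈ 22096.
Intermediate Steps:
X = -138
W(E) = 2*E*(58 + E) (W(E) = (58 + E)*(2*E) = 2*E*(58 + E))
w = sqrt(265) (w = sqrt(2051 - 1786) = sqrt(265) ≈ 16.279)
W(X) + w = 2*(-138)*(58 - 138) + sqrt(265) = 2*(-138)*(-80) + sqrt(265) = 22080 + sqrt(265)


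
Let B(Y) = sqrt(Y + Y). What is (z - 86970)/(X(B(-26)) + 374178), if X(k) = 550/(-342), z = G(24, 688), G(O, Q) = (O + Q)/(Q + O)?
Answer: -14871699/63984163 ≈ -0.23243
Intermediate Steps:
G(O, Q) = 1 (G(O, Q) = (O + Q)/(O + Q) = 1)
B(Y) = sqrt(2)*sqrt(Y) (B(Y) = sqrt(2*Y) = sqrt(2)*sqrt(Y))
z = 1
X(k) = -275/171 (X(k) = 550*(-1/342) = -275/171)
(z - 86970)/(X(B(-26)) + 374178) = (1 - 86970)/(-275/171 + 374178) = -86969/63984163/171 = -86969*171/63984163 = -14871699/63984163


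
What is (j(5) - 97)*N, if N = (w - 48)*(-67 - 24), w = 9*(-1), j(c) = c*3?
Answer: -425334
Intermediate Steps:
j(c) = 3*c
w = -9
N = 5187 (N = (-9 - 48)*(-67 - 24) = -57*(-91) = 5187)
(j(5) - 97)*N = (3*5 - 97)*5187 = (15 - 97)*5187 = -82*5187 = -425334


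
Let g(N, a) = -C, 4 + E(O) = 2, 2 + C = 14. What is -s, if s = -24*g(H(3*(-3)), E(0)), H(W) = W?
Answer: -288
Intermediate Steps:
C = 12 (C = -2 + 14 = 12)
E(O) = -2 (E(O) = -4 + 2 = -2)
g(N, a) = -12 (g(N, a) = -1*12 = -12)
s = 288 (s = -24*(-12) = 288)
-s = -1*288 = -288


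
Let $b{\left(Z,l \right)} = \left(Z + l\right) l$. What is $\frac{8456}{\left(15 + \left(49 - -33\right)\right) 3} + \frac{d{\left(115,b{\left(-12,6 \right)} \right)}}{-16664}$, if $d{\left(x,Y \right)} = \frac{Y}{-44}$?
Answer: $\frac{1550016005}{53341464} \approx 29.058$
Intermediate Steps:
$b{\left(Z,l \right)} = l \left(Z + l\right)$
$d{\left(x,Y \right)} = - \frac{Y}{44}$ ($d{\left(x,Y \right)} = Y \left(- \frac{1}{44}\right) = - \frac{Y}{44}$)
$\frac{8456}{\left(15 + \left(49 - -33\right)\right) 3} + \frac{d{\left(115,b{\left(-12,6 \right)} \right)}}{-16664} = \frac{8456}{\left(15 + \left(49 - -33\right)\right) 3} + \frac{\left(- \frac{1}{44}\right) 6 \left(-12 + 6\right)}{-16664} = \frac{8456}{\left(15 + \left(49 + 33\right)\right) 3} + - \frac{6 \left(-6\right)}{44} \left(- \frac{1}{16664}\right) = \frac{8456}{\left(15 + 82\right) 3} + \left(- \frac{1}{44}\right) \left(-36\right) \left(- \frac{1}{16664}\right) = \frac{8456}{97 \cdot 3} + \frac{9}{11} \left(- \frac{1}{16664}\right) = \frac{8456}{291} - \frac{9}{183304} = \frac{1550016005}{53341464}$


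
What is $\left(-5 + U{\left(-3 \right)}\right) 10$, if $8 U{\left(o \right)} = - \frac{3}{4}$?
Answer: $- \frac{815}{16} \approx -50.938$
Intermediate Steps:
$U{\left(o \right)} = - \frac{3}{32}$ ($U{\left(o \right)} = \frac{\left(-3\right) \frac{1}{4}}{8} = \frac{1}{8} \left(- \frac{3}{4}\right) = - \frac{3}{32}$)
$\left(-5 + U{\left(-3 \right)}\right) 10 = \left(-5 - \frac{3}{32}\right) 10 = \left(- \frac{163}{32}\right) 10 = - \frac{815}{16}$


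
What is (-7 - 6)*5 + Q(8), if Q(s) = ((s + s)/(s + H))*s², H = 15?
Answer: -471/23 ≈ -20.478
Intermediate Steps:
Q(s) = 2*s³/(15 + s) (Q(s) = ((s + s)/(s + 15))*s² = ((2*s)/(15 + s))*s² = (2*s/(15 + s))*s² = 2*s³/(15 + s))
(-7 - 6)*5 + Q(8) = (-7 - 6)*5 + 2*8³/(15 + 8) = -13*5 + 2*512/23 = -65 + 2*512*(1/23) = -65 + 1024/23 = -471/23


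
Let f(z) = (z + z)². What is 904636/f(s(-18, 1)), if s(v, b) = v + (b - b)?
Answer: 226159/324 ≈ 698.02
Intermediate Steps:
s(v, b) = v (s(v, b) = v + 0 = v)
f(z) = 4*z² (f(z) = (2*z)² = 4*z²)
904636/f(s(-18, 1)) = 904636/((4*(-18)²)) = 904636/((4*324)) = 904636/1296 = 904636*(1/1296) = 226159/324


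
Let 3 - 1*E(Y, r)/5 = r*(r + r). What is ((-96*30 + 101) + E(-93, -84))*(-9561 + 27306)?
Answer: -1301134380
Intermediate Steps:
E(Y, r) = 15 - 10*r² (E(Y, r) = 15 - 5*r*(r + r) = 15 - 5*r*2*r = 15 - 10*r²)
((-96*30 + 101) + E(-93, -84))*(-9561 + 27306) = ((-96*30 + 101) + (15 - 10*(-84)²))*(-9561 + 27306) = ((-2880 + 101) + (15 - 10*7056))*17745 = (-2779 + (15 - 70560))*17745 = (-2779 - 70545)*17745 = -73324*17745 = -1301134380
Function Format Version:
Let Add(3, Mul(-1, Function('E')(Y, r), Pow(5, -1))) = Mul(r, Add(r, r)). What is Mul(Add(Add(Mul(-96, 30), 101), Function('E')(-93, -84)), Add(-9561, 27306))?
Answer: -1301134380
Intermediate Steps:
Function('E')(Y, r) = Add(15, Mul(-10, Pow(r, 2))) (Function('E')(Y, r) = Add(15, Mul(-5, Mul(r, Add(r, r)))) = Add(15, Mul(-5, Mul(r, Mul(2, r)))) = Add(15, Mul(-5, Mul(2, Pow(r, 2)))) = Add(15, Mul(-10, Pow(r, 2))))
Mul(Add(Add(Mul(-96, 30), 101), Function('E')(-93, -84)), Add(-9561, 27306)) = Mul(Add(Add(Mul(-96, 30), 101), Add(15, Mul(-10, Pow(-84, 2)))), Add(-9561, 27306)) = Mul(Add(Add(-2880, 101), Add(15, Mul(-10, 7056))), 17745) = Mul(Add(-2779, Add(15, -70560)), 17745) = Mul(Add(-2779, -70545), 17745) = Mul(-73324, 17745) = -1301134380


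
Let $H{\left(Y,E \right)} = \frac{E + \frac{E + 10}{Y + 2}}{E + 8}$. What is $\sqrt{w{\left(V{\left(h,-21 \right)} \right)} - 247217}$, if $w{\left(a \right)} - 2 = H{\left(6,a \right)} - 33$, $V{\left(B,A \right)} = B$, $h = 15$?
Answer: $\frac{i \sqrt{2092700402}}{92} \approx 497.24 i$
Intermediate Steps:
$H{\left(Y,E \right)} = \frac{E + \frac{10 + E}{2 + Y}}{8 + E}$
$w{\left(a \right)} = -31 + \frac{10 + 9 a}{64 + 8 a}$ ($w{\left(a \right)} = 2 + \left(\frac{10 + 3 a + a 6}{16 + 2 a + 8 \cdot 6 + a 6} - 33\right) = 2 + \left(\frac{10 + 3 a + 6 a}{16 + 2 a + 48 + 6 a} - 33\right) = 2 - \left(33 - \frac{10 + 9 a}{64 + 8 a}\right) = -31 + \frac{10 + 9 a}{64 + 8 a}$)
$\sqrt{w{\left(V{\left(h,-21 \right)} \right)} - 247217} = \sqrt{\frac{-1974 - 3585}{8 \left(8 + 15\right)} - 247217} = \sqrt{\frac{-1974 - 3585}{8 \cdot 23} - 247217} = \sqrt{\frac{1}{8} \cdot \frac{1}{23} \left(-5559\right) - 247217} = \sqrt{- \frac{5559}{184} - 247217} = \sqrt{- \frac{45493487}{184}} = \frac{i \sqrt{2092700402}}{92}$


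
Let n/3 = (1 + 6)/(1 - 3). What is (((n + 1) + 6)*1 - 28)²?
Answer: 3969/4 ≈ 992.25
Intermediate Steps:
n = -21/2 (n = 3*((1 + 6)/(1 - 3)) = 3*(7/(-2)) = 3*(7*(-½)) = 3*(-7/2) = -21/2 ≈ -10.500)
(((n + 1) + 6)*1 - 28)² = (((-21/2 + 1) + 6)*1 - 28)² = ((-19/2 + 6)*1 - 28)² = (-7/2*1 - 28)² = (-7/2 - 28)² = (-63/2)² = 3969/4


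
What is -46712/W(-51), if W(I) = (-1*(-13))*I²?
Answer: -46712/33813 ≈ -1.3815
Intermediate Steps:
W(I) = 13*I²
-46712/W(-51) = -46712/(13*(-51)²) = -46712/(13*2601) = -46712/33813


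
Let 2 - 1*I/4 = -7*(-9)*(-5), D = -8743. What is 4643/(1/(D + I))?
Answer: -34706425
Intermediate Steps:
I = 1268 (I = 8 - 4*(-7*(-9))*(-5) = 8 - 252*(-5) = 8 - 4*(-315) = 8 + 1260 = 1268)
4643/(1/(D + I)) = 4643/(1/(-8743 + 1268)) = 4643/(1/(-7475)) = 4643/(-1/7475) = 4643*(-7475) = -34706425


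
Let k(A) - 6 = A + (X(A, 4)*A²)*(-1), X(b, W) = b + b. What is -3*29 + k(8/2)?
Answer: -205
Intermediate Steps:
X(b, W) = 2*b
k(A) = 6 + A - 2*A³ (k(A) = 6 + (A + ((2*A)*A²)*(-1)) = 6 + (A + (2*A³)*(-1)) = 6 + (A - 2*A³) = 6 + A - 2*A³)
-3*29 + k(8/2) = -3*29 + (6 + 8/2 - 2*(8/2)³) = -87 + (6 + 8*(½) - 2*(8*(½))³) = -87 + (6 + 4 - 2*4³) = -87 + (6 + 4 - 2*64) = -87 + (6 + 4 - 128) = -87 - 118 = -205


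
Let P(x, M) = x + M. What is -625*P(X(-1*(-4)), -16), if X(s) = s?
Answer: 7500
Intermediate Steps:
P(x, M) = M + x
-625*P(X(-1*(-4)), -16) = -625*(-16 - 1*(-4)) = -625*(-16 + 4) = -625*(-12) = 7500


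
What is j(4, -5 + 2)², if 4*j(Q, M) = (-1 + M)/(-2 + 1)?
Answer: 1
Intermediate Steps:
j(Q, M) = ¼ - M/4 (j(Q, M) = ((-1 + M)/(-2 + 1))/4 = ((-1 + M)/(-1))/4 = ((-1 + M)*(-1))/4 = (1 - M)/4 = ¼ - M/4)
j(4, -5 + 2)² = (¼ - (-5 + 2)/4)² = (¼ - ¼*(-3))² = (¼ + ¾)² = 1² = 1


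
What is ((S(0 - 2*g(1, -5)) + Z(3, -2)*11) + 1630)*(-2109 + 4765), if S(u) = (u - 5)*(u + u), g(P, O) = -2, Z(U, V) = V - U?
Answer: 4161952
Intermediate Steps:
S(u) = 2*u*(-5 + u) (S(u) = (-5 + u)*(2*u) = 2*u*(-5 + u))
((S(0 - 2*g(1, -5)) + Z(3, -2)*11) + 1630)*(-2109 + 4765) = ((2*(0 - 2*(-2))*(-5 + (0 - 2*(-2))) + (-2 - 1*3)*11) + 1630)*(-2109 + 4765) = ((2*(0 + 4)*(-5 + (0 + 4)) + (-2 - 3)*11) + 1630)*2656 = ((2*4*(-5 + 4) - 5*11) + 1630)*2656 = ((2*4*(-1) - 55) + 1630)*2656 = ((-8 - 55) + 1630)*2656 = (-63 + 1630)*2656 = 1567*2656 = 4161952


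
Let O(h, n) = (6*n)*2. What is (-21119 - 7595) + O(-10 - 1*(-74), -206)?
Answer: -31186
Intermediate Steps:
O(h, n) = 12*n
(-21119 - 7595) + O(-10 - 1*(-74), -206) = (-21119 - 7595) + 12*(-206) = -28714 - 2472 = -31186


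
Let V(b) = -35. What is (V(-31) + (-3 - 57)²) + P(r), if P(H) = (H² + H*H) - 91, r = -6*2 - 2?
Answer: 3866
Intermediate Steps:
r = -14 (r = -12 - 2 = -14)
P(H) = -91 + 2*H² (P(H) = (H² + H²) - 91 = 2*H² - 91 = -91 + 2*H²)
(V(-31) + (-3 - 57)²) + P(r) = (-35 + (-3 - 57)²) + (-91 + 2*(-14)²) = (-35 + (-60)²) + (-91 + 2*196) = (-35 + 3600) + (-91 + 392) = 3565 + 301 = 3866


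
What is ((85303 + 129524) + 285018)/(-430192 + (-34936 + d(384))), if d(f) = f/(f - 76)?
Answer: -7697613/7162952 ≈ -1.0746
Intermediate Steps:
d(f) = f/(-76 + f)
((85303 + 129524) + 285018)/(-430192 + (-34936 + d(384))) = ((85303 + 129524) + 285018)/(-430192 + (-34936 + 384/(-76 + 384))) = (214827 + 285018)/(-430192 + (-34936 + 384/308)) = 499845/(-430192 + (-34936 + 384*(1/308))) = 499845/(-430192 + (-34936 + 96/77)) = 499845/(-430192 - 2689976/77) = 499845/(-35814760/77) = 499845*(-77/35814760) = -7697613/7162952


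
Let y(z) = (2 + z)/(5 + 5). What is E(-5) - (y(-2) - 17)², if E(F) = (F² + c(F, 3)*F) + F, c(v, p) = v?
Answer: -244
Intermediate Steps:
y(z) = ⅕ + z/10 (y(z) = (2 + z)/10 = (2 + z)*(⅒) = ⅕ + z/10)
E(F) = F + 2*F² (E(F) = (F² + F*F) + F = (F² + F²) + F = 2*F² + F = F + 2*F²)
E(-5) - (y(-2) - 17)² = -5*(1 + 2*(-5)) - ((⅕ + (⅒)*(-2)) - 17)² = -5*(1 - 10) - ((⅕ - ⅕) - 17)² = -5*(-9) - (0 - 17)² = 45 - 1*(-17)² = 45 - 1*289 = 45 - 289 = -244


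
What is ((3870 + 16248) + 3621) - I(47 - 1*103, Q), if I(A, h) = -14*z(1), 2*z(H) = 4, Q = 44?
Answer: 23767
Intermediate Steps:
z(H) = 2 (z(H) = (½)*4 = 2)
I(A, h) = -28 (I(A, h) = -14*2 = -28)
((3870 + 16248) + 3621) - I(47 - 1*103, Q) = ((3870 + 16248) + 3621) - 1*(-28) = (20118 + 3621) + 28 = 23739 + 28 = 23767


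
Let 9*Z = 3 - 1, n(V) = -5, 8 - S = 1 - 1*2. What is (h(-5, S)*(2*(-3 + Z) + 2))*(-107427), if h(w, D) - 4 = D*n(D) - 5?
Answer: -52710848/3 ≈ -1.7570e+7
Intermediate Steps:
S = 9 (S = 8 - (1 - 1*2) = 8 - (1 - 2) = 8 - 1*(-1) = 8 + 1 = 9)
Z = 2/9 (Z = (3 - 1)/9 = (⅑)*2 = 2/9 ≈ 0.22222)
h(w, D) = -1 - 5*D (h(w, D) = 4 + (D*(-5) - 5) = 4 + (-5*D - 5) = 4 + (-5 - 5*D) = -1 - 5*D)
(h(-5, S)*(2*(-3 + Z) + 2))*(-107427) = ((-1 - 5*9)*(2*(-3 + 2/9) + 2))*(-107427) = ((-1 - 45)*(2*(-25/9) + 2))*(-107427) = -46*(-50/9 + 2)*(-107427) = -46*(-32/9)*(-107427) = (1472/9)*(-107427) = -52710848/3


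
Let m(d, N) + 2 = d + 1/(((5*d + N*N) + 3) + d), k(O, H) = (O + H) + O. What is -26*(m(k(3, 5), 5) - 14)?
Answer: 6097/47 ≈ 129.72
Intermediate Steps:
k(O, H) = H + 2*O (k(O, H) = (H + O) + O = H + 2*O)
m(d, N) = -2 + d + 1/(3 + N² + 6*d) (m(d, N) = -2 + (d + 1/(((5*d + N*N) + 3) + d)) = -2 + (d + 1/(((5*d + N²) + 3) + d)) = -2 + (d + 1/(((N² + 5*d) + 3) + d)) = -2 + (d + 1/((3 + N² + 5*d) + d)) = -2 + (d + 1/(3 + N² + 6*d)) = -2 + d + 1/(3 + N² + 6*d))
-26*(m(k(3, 5), 5) - 14) = -26*((-5 - 9*(5 + 2*3) - 2*5² + 6*(5 + 2*3)² + (5 + 2*3)*5²)/(3 + 5² + 6*(5 + 2*3)) - 14) = -26*((-5 - 9*(5 + 6) - 2*25 + 6*(5 + 6)² + (5 + 6)*25)/(3 + 25 + 6*(5 + 6)) - 14) = -26*((-5 - 9*11 - 50 + 6*11² + 11*25)/(3 + 25 + 6*11) - 14) = -26*((-5 - 99 - 50 + 6*121 + 275)/(3 + 25 + 66) - 14) = -26*((-5 - 99 - 50 + 726 + 275)/94 - 14) = -26*((1/94)*847 - 14) = -26*(847/94 - 14) = -26*(-469)/94 = -1*(-6097/47) = 6097/47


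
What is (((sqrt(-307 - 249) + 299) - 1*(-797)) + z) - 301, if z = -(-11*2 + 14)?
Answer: 803 + 2*I*sqrt(139) ≈ 803.0 + 23.58*I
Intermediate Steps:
z = 8 (z = -(-22 + 14) = -1*(-8) = 8)
(((sqrt(-307 - 249) + 299) - 1*(-797)) + z) - 301 = (((sqrt(-307 - 249) + 299) - 1*(-797)) + 8) - 301 = (((sqrt(-556) + 299) + 797) + 8) - 301 = (((2*I*sqrt(139) + 299) + 797) + 8) - 301 = (((299 + 2*I*sqrt(139)) + 797) + 8) - 301 = ((1096 + 2*I*sqrt(139)) + 8) - 301 = (1104 + 2*I*sqrt(139)) - 301 = 803 + 2*I*sqrt(139)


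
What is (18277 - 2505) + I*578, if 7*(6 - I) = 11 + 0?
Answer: 128322/7 ≈ 18332.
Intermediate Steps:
I = 31/7 (I = 6 - (11 + 0)/7 = 6 - ⅐*11 = 6 - 11/7 = 31/7 ≈ 4.4286)
(18277 - 2505) + I*578 = (18277 - 2505) + (31/7)*578 = 15772 + 17918/7 = 128322/7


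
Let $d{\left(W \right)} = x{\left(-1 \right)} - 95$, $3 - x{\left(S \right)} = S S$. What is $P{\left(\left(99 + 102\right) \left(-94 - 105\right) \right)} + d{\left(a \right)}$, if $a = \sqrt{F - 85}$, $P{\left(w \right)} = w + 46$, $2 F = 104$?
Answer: $-40046$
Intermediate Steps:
$F = 52$ ($F = \frac{1}{2} \cdot 104 = 52$)
$P{\left(w \right)} = 46 + w$
$x{\left(S \right)} = 3 - S^{2}$ ($x{\left(S \right)} = 3 - S S = 3 - S^{2}$)
$a = i \sqrt{33}$ ($a = \sqrt{52 - 85} = \sqrt{-33} = i \sqrt{33} \approx 5.7446 i$)
$d{\left(W \right)} = -93$ ($d{\left(W \right)} = \left(3 - \left(-1\right)^{2}\right) - 95 = \left(3 - 1\right) - 95 = 2 - 95 = -93$)
$P{\left(\left(99 + 102\right) \left(-94 - 105\right) \right)} + d{\left(a \right)} = \left(46 + \left(99 + 102\right) \left(-94 - 105\right)\right) - 93 = \left(46 + 201 \left(-199\right)\right) - 93 = \left(46 - 39999\right) - 93 = -39953 - 93 = -40046$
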